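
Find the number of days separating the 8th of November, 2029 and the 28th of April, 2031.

536

November 2029: 30 − 8 = 22 days remain.
Then 16 full months totalling 486 days.
April 1–28, 2031: 28 days.
Total: 22 + 486 + 28 = 536 days.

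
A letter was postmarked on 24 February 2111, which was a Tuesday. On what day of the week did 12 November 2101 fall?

Saturday

Count forward from the earlier date (November 12, 2101) to the later (February 24, 2111):
Day-of-year of November 12, 2101: 316.
Day-of-year of February 24, 2111: 55.
2101 has 365 days, so 365 − 316 = 49 days remain in 2101.
Full years 2102–2110: 7 common + 2 leap = 7×365 + 2×366 = 3287 days.
Total: 49 + 3287 + 55 = 3391 days.
3391 mod 7 = 3, so 3 days before Tuesday is Saturday.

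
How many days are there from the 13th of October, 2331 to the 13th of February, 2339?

2680

Day-of-year of October 13, 2331: 286.
Day-of-year of February 13, 2339: 44.
2331 has 365 days, so 365 − 286 = 79 days remain in 2331.
Full years 2332–2338: 5 common + 2 leap = 5×365 + 2×366 = 2557 days.
Total: 79 + 2557 + 44 = 2680 days.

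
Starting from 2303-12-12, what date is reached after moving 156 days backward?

2303-07-09

Count 156 days before December 12, 2303:
July 2303: 31 − 9 = 22 days remain.
Then August (31), September (30), October (31), November (30): 31 + 30 + 31 + 30 = 122 days.
December 1–12, 2303: 12 days.
Total: 22 + 122 + 12 = 156 days.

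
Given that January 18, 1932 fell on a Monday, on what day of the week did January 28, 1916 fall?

Count forward from the earlier date (January 28, 1916) to the later (January 18, 1932):
Day-of-year of January 28, 1916: 28.
Day-of-year of January 18, 1932: 18.
1916 has 366 days, so 366 − 28 = 338 days remain in 1916.
Full years 1917–1931: 12 common + 3 leap = 12×365 + 3×366 = 5478 days.
Total: 338 + 5478 + 18 = 5834 days.
5834 mod 7 = 3, so 3 days before Monday is Friday.

Friday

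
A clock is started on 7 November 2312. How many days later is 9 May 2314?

548

November 2312: 30 − 7 = 23 days remain.
Then 17 full months totalling 516 days.
May 1–9, 2314: 9 days.
Total: 23 + 516 + 9 = 548 days.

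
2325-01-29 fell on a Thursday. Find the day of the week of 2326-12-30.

January 29, 2325 → January 29, 2326: 365 days.
January 2326: 31 − 29 = 2 days remain.
Then 10 full months totalling 303 days.
December 1–30, 2326: 30 days.
Residual: 335 days.
Total: 700 days.
700 is a multiple of 7, so 2326-12-30 falls on the same weekday: Thursday.

Thursday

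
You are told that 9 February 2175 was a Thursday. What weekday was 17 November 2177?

Monday

Day-of-year of February 9, 2175: 40.
Day-of-year of November 17, 2177: 321.
2175 has 365 days, so 365 − 40 = 325 days remain in 2175.
Full years: 2176: 366. Sum = 366.
Total: 325 + 366 + 321 = 1012 days.
1012 mod 7 = 4, so 4 days after Thursday is Monday.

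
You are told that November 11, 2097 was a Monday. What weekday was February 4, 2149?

Tuesday

From November 11, 2097 to November 11, 2148: 51 years, of which 12 contain a Feb 29 — 39×365 + 12×366 = 18627 days.
(2100 is not a leap year (divisible by 100 but not 400).)
November 2148: 30 − 11 = 19 days remain.
Then December (31), January (31): 31 + 31 = 62 days.
February 1–4, 2149: 4 days (2149 is not a leap year).
Residual: 85 days.
Total: 18712 days.
18712 mod 7 = 1, so 1 day after Monday is Tuesday.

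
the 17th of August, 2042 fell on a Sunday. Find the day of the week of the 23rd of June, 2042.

Monday

Count forward from the earlier date (June 23, 2042) to the later (August 17, 2042):
June 2042: 30 − 23 = 7 days remain.
Then July (31): 31 days.
August 1–17, 2042: 17 days.
Total: 7 + 31 + 17 = 55 days.
55 mod 7 = 6, so 6 days before Sunday is Monday.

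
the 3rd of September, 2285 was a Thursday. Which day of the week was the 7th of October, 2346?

From September 3, 2285 to September 3, 2346: 61 years, of which 14 contain a Feb 29 — 47×365 + 14×366 = 22279 days.
(2300 is not a leap year (divisible by 100 but not 400).)
September 2346: 30 − 3 = 27 days remain.
October 1–7, 2346: 7 days.
Residual: 34 days.
Total: 22313 days.
22313 mod 7 = 4, so 4 days after Thursday is Monday.

Monday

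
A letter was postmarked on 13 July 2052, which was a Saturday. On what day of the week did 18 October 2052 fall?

July 2052: 31 − 13 = 18 days remain.
Then August (31), September (30): 31 + 30 = 61 days.
October 1–18, 2052: 18 days.
Total: 18 + 61 + 18 = 97 days.
97 mod 7 = 6, so 6 days after Saturday is Friday.

Friday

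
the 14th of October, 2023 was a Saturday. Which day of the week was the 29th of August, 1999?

Sunday

Count forward from the earlier date (August 29, 1999) to the later (October 14, 2023):
From August 29, 1999 to August 29, 2023: 24 years, of which 6 contain a Feb 29 — 18×365 + 6×366 = 8766 days.
(2000 is a leap year (divisible by 400).)
August 2023: 31 − 29 = 2 days remain.
Then September (30): 30 days.
October 1–14, 2023: 14 days.
Residual: 46 days.
Total: 8812 days.
8812 mod 7 = 6, so 6 days before Saturday is Sunday.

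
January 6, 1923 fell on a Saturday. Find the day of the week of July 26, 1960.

Tuesday

From January 6, 1923 to January 6, 1960: 37 years, of which 9 contain a Feb 29 — 28×365 + 9×366 = 13514 days.
January 1960: 31 − 6 = 25 days remain.
Then February 1960 (29), March (31), April (30), May (31), June (30): 29 + 31 + 30 + 31 + 30 = 151 days.
July 1–26, 1960: 26 days.
Residual: 202 days.
Total: 13716 days.
13716 mod 7 = 3, so 3 days after Saturday is Tuesday.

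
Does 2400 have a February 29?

2400 is a leap year (divisible by 400).

Yes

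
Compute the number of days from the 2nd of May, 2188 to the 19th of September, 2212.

8905

Day-of-year of May 2, 2188: 123.
Day-of-year of September 19, 2212: 263.
2188 has 366 days, so 366 − 123 = 243 days remain in 2188.
Full years 2189–2211: 19 common + 4 leap = 19×365 + 4×366 = 8399 days.
Total: 243 + 8399 + 263 = 8905 days.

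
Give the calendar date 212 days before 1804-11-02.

1804-04-04

Count 212 days before November 2, 1804:
April 1804: 30 − 4 = 26 days remain.
Then May (31), June (30), July (31), August (31), September (30), October (31): 31 + 30 + 31 + 31 + 30 + 31 = 184 days.
November 1–2, 1804: 2 days.
Total: 26 + 184 + 2 = 212 days.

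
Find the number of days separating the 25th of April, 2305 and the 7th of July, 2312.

From April 25, 2305 to April 25, 2312: 7 years, of which 2 contain a Feb 29 — 5×365 + 2×366 = 2557 days.
April 2312: 30 − 25 = 5 days remain.
Then May (31), June (30): 31 + 30 = 61 days.
July 1–7, 2312: 7 days.
Residual: 73 days.
Total: 2630 days.

2630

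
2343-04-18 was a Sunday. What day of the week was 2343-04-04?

Sunday

Count forward from the earlier date (April 4, 2343) to the later (April 18, 2343):
Within April 2343: 18 − 4 = 14 days.
14 is a multiple of 7, so 2343-04-04 falls on the same weekday: Sunday.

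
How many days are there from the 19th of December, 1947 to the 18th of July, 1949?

577

December 19, 1947 → December 19, 1948: 366 days (1948 is a leap year).
December 1948: 31 − 19 = 12 days remain.
Then January (31), February 1949 (28), March (31), April (30), May (31), June (30): 31 + 28 + 31 + 30 + 31 + 30 = 181 days.
July 1–18, 1949: 18 days.
Residual: 211 days.
Total: 577 days.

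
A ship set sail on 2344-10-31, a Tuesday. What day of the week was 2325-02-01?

Count forward from the earlier date (February 1, 2325) to the later (October 31, 2344):
From February 1, 2325 to February 1, 2344: 19 years, of which 4 contain a Feb 29 — 15×365 + 4×366 = 6939 days.
February 2344: 29 − 1 = 28 days remain (2344 is a leap year, so February has 29 days).
Then March (31), April (30), May (31), June (30), July (31), August (31), September (30): 31 + 30 + 31 + 30 + 31 + 31 + 30 = 214 days.
October 1–31, 2344: 31 days.
Residual: 273 days.
Total: 7212 days.
7212 mod 7 = 2, so 2 days before Tuesday is Sunday.

Sunday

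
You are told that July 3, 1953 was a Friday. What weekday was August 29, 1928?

Wednesday

Count forward from the earlier date (August 29, 1928) to the later (July 3, 1953):
From August 29, 1928 to August 29, 1952: 24 years, of which 6 contain a Feb 29 — 18×365 + 6×366 = 8766 days.
August 1952: 31 − 29 = 2 days remain.
Then 10 full months totalling 303 days.
July 1–3, 1953: 3 days.
Residual: 308 days.
Total: 9074 days.
9074 mod 7 = 2, so 2 days before Friday is Wednesday.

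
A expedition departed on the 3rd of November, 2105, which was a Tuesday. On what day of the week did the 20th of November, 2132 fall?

From November 3, 2105 to November 3, 2132: 27 years, of which 7 contain a Feb 29 — 20×365 + 7×366 = 9862 days.
Within November 2132: 20 − 3 = 17 days.
Total: 9879 days.
9879 mod 7 = 2, so 2 days after Tuesday is Thursday.

Thursday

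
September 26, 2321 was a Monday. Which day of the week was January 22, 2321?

Saturday

Count forward from the earlier date (January 22, 2321) to the later (September 26, 2321):
January 2321: 31 − 22 = 9 days remain.
Then February 2321 (28), March (31), April (30), May (31), June (30), July (31), August (31): 28 + 31 + 30 + 31 + 30 + 31 + 31 = 212 days.
September 1–26, 2321: 26 days.
Total: 9 + 212 + 26 = 247 days.
247 mod 7 = 2, so 2 days before Monday is Saturday.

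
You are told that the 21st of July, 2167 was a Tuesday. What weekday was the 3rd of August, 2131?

Friday

Count forward from the earlier date (August 3, 2131) to the later (July 21, 2167):
From August 3, 2131 to August 3, 2166: 35 years, of which 9 contain a Feb 29 — 26×365 + 9×366 = 12784 days.
August 2166: 31 − 3 = 28 days remain.
Then 10 full months totalling 303 days.
July 1–21, 2167: 21 days.
Residual: 352 days.
Total: 13136 days.
13136 mod 7 = 4, so 4 days before Tuesday is Friday.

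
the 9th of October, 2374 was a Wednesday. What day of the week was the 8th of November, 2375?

October 2374: 31 − 9 = 22 days remain.
Then 12 full months totalling 365 days.
November 1–8, 2375: 8 days.
Total: 22 + 365 + 8 = 395 days.
395 mod 7 = 3, so 3 days after Wednesday is Saturday.

Saturday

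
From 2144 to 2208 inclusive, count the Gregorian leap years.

16

Years divisible by 4: 2144, 2148, …, 2208 — 17 in all.
Of these, 2200 is divisible by 100 but not 400, so not leap.
Leap years: 17 − 1 = 16.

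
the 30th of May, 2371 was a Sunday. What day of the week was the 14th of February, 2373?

Day-of-year of May 30, 2371: 150.
Day-of-year of February 14, 2373: 45.
2371 has 365 days, so 365 − 150 = 215 days remain in 2371.
Full years: 2372: 366. Sum = 366.
Total: 215 + 366 + 45 = 626 days.
626 mod 7 = 3, so 3 days after Sunday is Wednesday.

Wednesday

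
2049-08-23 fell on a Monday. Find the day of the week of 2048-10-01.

Count forward from the earlier date (October 1, 2048) to the later (August 23, 2049):
Day-of-year of October 1, 2048: 275.
Day-of-year of August 23, 2049: 235.
2048 has 366 days, so 366 − 275 = 91 days remain in 2048.
Total: 91 + 235 = 326 days.
326 mod 7 = 4, so 4 days before Monday is Thursday.

Thursday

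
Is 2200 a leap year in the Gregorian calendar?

No

2200 is not a leap year (divisible by 100 but not 400).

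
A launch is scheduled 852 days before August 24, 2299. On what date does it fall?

April 24, 2297

Count 852 days before August 24, 2299:
April 24, 2297 → April 24, 2298: 365 days.
April 24, 2298 → April 24, 2299: 365 days.
April 2299: 30 − 24 = 6 days remain.
Then May (31), June (30), July (31): 31 + 30 + 31 = 92 days.
August 1–24, 2299: 24 days.
Residual: 122 days.
Total: 852 days.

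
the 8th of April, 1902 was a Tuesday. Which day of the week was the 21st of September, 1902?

April 1902: 30 − 8 = 22 days remain.
Then May (31), June (30), July (31), August (31): 31 + 30 + 31 + 31 = 123 days.
September 1–21, 1902: 21 days.
Total: 22 + 123 + 21 = 166 days.
166 mod 7 = 5, so 5 days after Tuesday is Sunday.

Sunday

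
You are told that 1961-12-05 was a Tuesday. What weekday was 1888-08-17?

Friday

Count forward from the earlier date (August 17, 1888) to the later (December 5, 1961):
Day-of-year of August 17, 1888: 230.
Day-of-year of December 5, 1961: 339.
1888 has 366 days, so 366 − 230 = 136 days remain in 1888.
Full years 1889–1960: 55 common + 17 leap = 55×365 + 17×366 = 26297 days.
Total: 136 + 26297 + 339 = 26772 days.
26772 mod 7 = 4, so 4 days before Tuesday is Friday.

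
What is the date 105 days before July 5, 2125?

March 22, 2125

Count 105 days before July 5, 2125:
March 2125: 31 − 22 = 9 days remain.
Then April (30), May (31), June (30): 30 + 31 + 30 = 91 days.
July 1–5, 2125: 5 days.
Total: 9 + 91 + 5 = 105 days.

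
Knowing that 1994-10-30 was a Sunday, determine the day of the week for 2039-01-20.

Thursday

Day-of-year of October 30, 1994: 303.
Day-of-year of January 20, 2039: 20.
1994 has 365 days, so 365 − 303 = 62 days remain in 1994.
Full years 1995–2038: 33 common + 11 leap = 33×365 + 11×366 = 16071 days.
Total: 62 + 16071 + 20 = 16153 days.
16153 mod 7 = 4, so 4 days after Sunday is Thursday.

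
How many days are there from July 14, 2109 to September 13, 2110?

Day-of-year of July 14, 2109: 195.
Day-of-year of September 13, 2110: 256.
2109 has 365 days, so 365 − 195 = 170 days remain in 2109.
Total: 170 + 256 = 426 days.

426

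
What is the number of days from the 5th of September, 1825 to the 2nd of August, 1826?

331

September 1825: 30 − 5 = 25 days remain.
Then 10 full months totalling 304 days.
August 1–2, 1826: 2 days.
Total: 25 + 304 + 2 = 331 days.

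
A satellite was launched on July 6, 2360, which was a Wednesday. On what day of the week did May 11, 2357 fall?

Count forward from the earlier date (May 11, 2357) to the later (July 6, 2360):
May 11, 2357 → May 11, 2358: 365 days.
May 11, 2358 → May 11, 2359: 365 days.
May 11, 2359 → May 11, 2360: 366 days (2360 is a leap year).
May 2360: 31 − 11 = 20 days remain.
Then June (30): 30 days.
July 1–6, 2360: 6 days.
Residual: 56 days.
Total: 1152 days.
1152 mod 7 = 4, so 4 days before Wednesday is Saturday.

Saturday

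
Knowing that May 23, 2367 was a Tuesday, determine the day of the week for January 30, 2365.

Saturday

Count forward from the earlier date (January 30, 2365) to the later (May 23, 2367):
January 30, 2365 → January 30, 2366: 365 days.
January 30, 2366 → January 30, 2367: 365 days.
January 2367: 31 − 30 = 1 day remains.
Then February 2367 (28), March (31), April (30): 28 + 31 + 30 = 89 days.
May 1–23, 2367: 23 days.
Residual: 113 days.
Total: 843 days.
843 mod 7 = 3, so 3 days before Tuesday is Saturday.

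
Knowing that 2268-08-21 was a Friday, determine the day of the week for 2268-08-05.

Count forward from the earlier date (August 5, 2268) to the later (August 21, 2268):
Within August 2268: 21 − 5 = 16 days.
16 mod 7 = 2, so 2 days before Friday is Wednesday.

Wednesday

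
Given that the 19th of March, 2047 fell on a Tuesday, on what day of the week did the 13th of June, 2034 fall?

Count forward from the earlier date (June 13, 2034) to the later (March 19, 2047):
Day-of-year of June 13, 2034: 164.
Day-of-year of March 19, 2047: 78.
2034 has 365 days, so 365 − 164 = 201 days remain in 2034.
Full years 2035–2046: 9 common + 3 leap = 9×365 + 3×366 = 4383 days.
Total: 201 + 4383 + 78 = 4662 days.
4662 is a multiple of 7, so the 13th of June, 2034 falls on the same weekday: Tuesday.

Tuesday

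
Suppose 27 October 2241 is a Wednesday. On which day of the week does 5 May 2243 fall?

Friday

October 2241: 31 − 27 = 4 days remain.
Then 18 full months totalling 546 days.
May 1–5, 2243: 5 days.
Total: 4 + 546 + 5 = 555 days.
555 mod 7 = 2, so 2 days after Wednesday is Friday.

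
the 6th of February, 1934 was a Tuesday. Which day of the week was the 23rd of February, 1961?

Thursday

From February 6, 1934 to February 6, 1961: 27 years, of which 7 contain a Feb 29 — 20×365 + 7×366 = 9862 days.
Within February 1961: 23 − 6 = 17 days.
Total: 9879 days.
9879 mod 7 = 2, so 2 days after Tuesday is Thursday.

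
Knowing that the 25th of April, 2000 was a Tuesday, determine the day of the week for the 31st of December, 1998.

Thursday

Count forward from the earlier date (December 31, 1998) to the later (April 25, 2000):
Day-of-year of December 31, 1998: 365.
Day-of-year of April 25, 2000: 116.
1998 has 365 days, so 365 − 365 = 0 days remain in 1998.
Full years: 1999: 365. Sum = 365.
Total: 0 + 365 + 116 = 481 days.
481 mod 7 = 5, so 5 days before Tuesday is Thursday.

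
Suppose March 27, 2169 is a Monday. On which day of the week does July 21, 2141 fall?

Friday

Count forward from the earlier date (July 21, 2141) to the later (March 27, 2169):
From July 21, 2141 to July 21, 2168: 27 years, of which 7 contain a Feb 29 — 20×365 + 7×366 = 9862 days.
July 2168: 31 − 21 = 10 days remain.
Then August (31), September (30), October (31), November (30), December (31), January (31), February 2169 (28): 31 + 30 + 31 + 30 + 31 + 31 + 28 = 212 days.
March 1–27, 2169: 27 days.
Residual: 249 days.
Total: 10111 days.
10111 mod 7 = 3, so 3 days before Monday is Friday.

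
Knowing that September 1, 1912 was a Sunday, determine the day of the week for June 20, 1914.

September 1, 1912 → September 1, 1913: 365 days.
September 1913: 30 − 1 = 29 days remain.
Then October (31), November (30), December (31), January (31), February 1914 (28), March (31), April (30), May (31): 31 + 30 + 31 + 31 + 28 + 31 + 30 + 31 = 243 days.
June 1–20, 1914: 20 days.
Residual: 292 days.
Total: 657 days.
657 mod 7 = 6, so 6 days after Sunday is Saturday.

Saturday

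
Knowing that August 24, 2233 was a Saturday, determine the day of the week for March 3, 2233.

Count forward from the earlier date (March 3, 2233) to the later (August 24, 2233):
March 2233: 31 − 3 = 28 days remain.
Then April (30), May (31), June (30), July (31): 30 + 31 + 30 + 31 = 122 days.
August 1–24, 2233: 24 days.
Total: 28 + 122 + 24 = 174 days.
174 mod 7 = 6, so 6 days before Saturday is Sunday.

Sunday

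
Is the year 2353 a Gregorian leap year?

2353 is not a leap year.

No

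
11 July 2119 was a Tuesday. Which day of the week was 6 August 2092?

Count forward from the earlier date (August 6, 2092) to the later (July 11, 2119):
Day-of-year of August 6, 2092: 219.
Day-of-year of July 11, 2119: 192.
2092 has 366 days, so 366 − 219 = 147 days remain in 2092.
Full years 2093–2118: 21 common + 5 leap = 21×365 + 5×366 = 9495 days.
Total: 147 + 9495 + 192 = 9834 days.
9834 mod 7 = 6, so 6 days before Tuesday is Wednesday.

Wednesday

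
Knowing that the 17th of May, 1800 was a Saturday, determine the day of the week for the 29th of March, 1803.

May 17, 1800 → May 17, 1801: 365 days.
May 17, 1801 → May 17, 1802: 365 days.
May 1802: 31 − 17 = 14 days remain.
Then 9 full months totalling 273 days.
March 1–29, 1803: 29 days.
Residual: 316 days.
Total: 1046 days.
1046 mod 7 = 3, so 3 days after Saturday is Tuesday.

Tuesday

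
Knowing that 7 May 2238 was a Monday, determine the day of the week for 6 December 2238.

May 2238: 31 − 7 = 24 days remain.
Then June (30), July (31), August (31), September (30), October (31), November (30): 30 + 31 + 31 + 30 + 31 + 30 = 183 days.
December 1–6, 2238: 6 days.
Total: 24 + 183 + 6 = 213 days.
213 mod 7 = 3, so 3 days after Monday is Thursday.

Thursday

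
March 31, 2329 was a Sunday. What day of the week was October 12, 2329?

Saturday

March 2329: 31 − 31 = 0 days remain.
Then April (30), May (31), June (30), July (31), August (31), September (30): 30 + 31 + 30 + 31 + 31 + 30 = 183 days.
October 1–12, 2329: 12 days.
Total: 0 + 183 + 12 = 195 days.
195 mod 7 = 6, so 6 days after Sunday is Saturday.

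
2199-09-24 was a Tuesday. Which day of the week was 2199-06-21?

Friday

Count forward from the earlier date (June 21, 2199) to the later (September 24, 2199):
June 2199: 30 − 21 = 9 days remain.
Then July (31), August (31): 31 + 31 = 62 days.
September 1–24, 2199: 24 days.
Total: 9 + 62 + 24 = 95 days.
95 mod 7 = 4, so 4 days before Tuesday is Friday.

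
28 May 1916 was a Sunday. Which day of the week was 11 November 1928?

Sunday

From May 28, 1916 to May 28, 1928: 12 years, of which 3 contain a Feb 29 — 9×365 + 3×366 = 4383 days.
May 1928: 31 − 28 = 3 days remain.
Then June (30), July (31), August (31), September (30), October (31): 30 + 31 + 31 + 30 + 31 = 153 days.
November 1–11, 1928: 11 days.
Residual: 167 days.
Total: 4550 days.
4550 is a multiple of 7, so 11 November 1928 falls on the same weekday: Sunday.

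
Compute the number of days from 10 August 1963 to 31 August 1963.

Within August 1963: 31 − 10 = 21 days.

21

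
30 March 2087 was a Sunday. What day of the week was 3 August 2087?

March 2087: 31 − 30 = 1 day remains.
Then April (30), May (31), June (30), July (31): 30 + 31 + 30 + 31 = 122 days.
August 1–3, 2087: 3 days.
Total: 1 + 122 + 3 = 126 days.
126 is a multiple of 7, so 3 August 2087 falls on the same weekday: Sunday.

Sunday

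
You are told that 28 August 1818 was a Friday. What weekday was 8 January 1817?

Wednesday

Count forward from the earlier date (January 8, 1817) to the later (August 28, 1818):
January 1817: 31 − 8 = 23 days remain.
Then 18 full months totalling 546 days.
August 1–28, 1818: 28 days.
Total: 23 + 546 + 28 = 597 days.
597 mod 7 = 2, so 2 days before Friday is Wednesday.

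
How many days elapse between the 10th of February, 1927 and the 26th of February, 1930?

Day-of-year of February 10, 1927: 41.
Day-of-year of February 26, 1930: 57.
1927 has 365 days, so 365 − 41 = 324 days remain in 1927.
Full years: 1928: 366; 1929: 365. Sum = 731.
Total: 324 + 731 + 57 = 1112 days.

1112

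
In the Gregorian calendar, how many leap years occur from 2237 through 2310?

17

Years divisible by 4: 2240, 2244, …, 2308 — 18 in all.
Of these, 2300 is divisible by 100 but not 400, so not leap.
Leap years: 18 − 1 = 17.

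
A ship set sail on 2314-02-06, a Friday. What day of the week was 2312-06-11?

Count forward from the earlier date (June 11, 2312) to the later (February 6, 2314):
June 2312: 30 − 11 = 19 days remain.
Then 19 full months totalling 580 days.
February 1–6, 2314: 6 days (2314 is not a leap year).
Total: 19 + 580 + 6 = 605 days.
605 mod 7 = 3, so 3 days before Friday is Tuesday.

Tuesday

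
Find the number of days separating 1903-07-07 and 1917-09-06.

5175

From July 7, 1903 to July 7, 1917: 14 years, of which 4 contain a Feb 29 — 10×365 + 4×366 = 5114 days.
July 1917: 31 − 7 = 24 days remain.
Then August (31): 31 days.
September 1–6, 1917: 6 days.
Residual: 61 days.
Total: 5175 days.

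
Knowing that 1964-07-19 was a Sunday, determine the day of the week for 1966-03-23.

Wednesday

July 1964: 31 − 19 = 12 days remain.
Then 19 full months totalling 577 days.
March 1–23, 1966: 23 days.
Total: 12 + 577 + 23 = 612 days.
612 mod 7 = 3, so 3 days after Sunday is Wednesday.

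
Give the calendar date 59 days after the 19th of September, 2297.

the 17th of November, 2297

Count 59 days after September 19, 2297:
September 2297: 30 − 19 = 11 days remain.
Then October (31): 31 days.
November 1–17, 2297: 17 days.
Total: 11 + 31 + 17 = 59 days.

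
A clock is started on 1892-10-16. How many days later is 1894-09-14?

Day-of-year of October 16, 1892: 290.
Day-of-year of September 14, 1894: 257.
1892 has 366 days, so 366 − 290 = 76 days remain in 1892.
Full years: 1893: 365. Sum = 365.
Total: 76 + 365 + 257 = 698 days.

698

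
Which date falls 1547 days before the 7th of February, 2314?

the 13th of November, 2309

Count 1547 days before February 7, 2314:
November 13, 2309 → November 13, 2310: 365 days.
November 13, 2310 → November 13, 2311: 365 days.
November 13, 2311 → November 13, 2312: 366 days (2312 is a leap year).
November 13, 2312 → November 13, 2313: 365 days.
November 2313: 30 − 13 = 17 days remain.
Then December (31), January (31): 31 + 31 = 62 days.
February 1–7, 2314: 7 days (2314 is not a leap year).
Residual: 86 days.
Total: 1547 days.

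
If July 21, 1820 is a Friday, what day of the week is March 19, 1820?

Sunday

Count forward from the earlier date (March 19, 1820) to the later (July 21, 1820):
March 1820: 31 − 19 = 12 days remain.
Then April (30), May (31), June (30): 30 + 31 + 30 = 91 days.
July 1–21, 1820: 21 days.
Total: 12 + 91 + 21 = 124 days.
124 mod 7 = 5, so 5 days before Friday is Sunday.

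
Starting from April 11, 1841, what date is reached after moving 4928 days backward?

October 14, 1827

Count 4928 days before April 11, 1841:
From October 14, 1827 to October 14, 1840: 13 years, of which 4 contain a Feb 29 — 9×365 + 4×366 = 4749 days.
October 1840: 31 − 14 = 17 days remain.
Then November (30), December (31), January (31), February 1841 (28), March (31): 30 + 31 + 31 + 28 + 31 = 151 days.
April 1–11, 1841: 11 days.
Residual: 179 days.
Total: 4928 days.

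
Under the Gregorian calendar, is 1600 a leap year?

1600 is a leap year (divisible by 400).

Yes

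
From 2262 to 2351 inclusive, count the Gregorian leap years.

Years divisible by 4: 2264, 2268, …, 2348 — 22 in all.
Of these, 2300 is divisible by 100 but not 400, so not leap.
Leap years: 22 − 1 = 21.

21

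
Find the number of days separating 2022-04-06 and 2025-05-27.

1147

Day-of-year of April 6, 2022: 96.
Day-of-year of May 27, 2025: 147.
2022 has 365 days, so 365 − 96 = 269 days remain in 2022.
Full years: 2023: 365; 2024: 366. Sum = 731.
Total: 269 + 731 + 147 = 1147 days.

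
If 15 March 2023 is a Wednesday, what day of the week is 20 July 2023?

Thursday

March 2023: 31 − 15 = 16 days remain.
Then April (30), May (31), June (30): 30 + 31 + 30 = 91 days.
July 1–20, 2023: 20 days.
Total: 16 + 91 + 20 = 127 days.
127 mod 7 = 1, so 1 day after Wednesday is Thursday.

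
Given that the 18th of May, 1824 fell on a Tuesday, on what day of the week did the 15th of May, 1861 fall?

Wednesday

Day-of-year of May 18, 1824: 139.
Day-of-year of May 15, 1861: 135.
1824 has 366 days, so 366 − 139 = 227 days remain in 1824.
Full years 1825–1860: 27 common + 9 leap = 27×365 + 9×366 = 13149 days.
Total: 227 + 13149 + 135 = 13511 days.
13511 mod 7 = 1, so 1 day after Tuesday is Wednesday.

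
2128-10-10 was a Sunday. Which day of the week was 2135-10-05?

Wednesday

Day-of-year of October 10, 2128: 284.
Day-of-year of October 5, 2135: 278.
2128 has 366 days, so 366 − 284 = 82 days remain in 2128.
Full years: 2129: 365; 2130: 365; 2131: 365; 2132: 366; 2133: 365; 2134: 365. Sum = 2191.
Total: 82 + 2191 + 278 = 2551 days.
2551 mod 7 = 3, so 3 days after Sunday is Wednesday.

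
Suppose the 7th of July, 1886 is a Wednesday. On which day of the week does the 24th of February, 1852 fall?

Tuesday

Count forward from the earlier date (February 24, 1852) to the later (July 7, 1886):
Day-of-year of February 24, 1852: 55.
Day-of-year of July 7, 1886: 188.
1852 has 366 days, so 366 − 55 = 311 days remain in 1852.
Full years 1853–1885: 25 common + 8 leap = 25×365 + 8×366 = 12053 days.
Total: 311 + 12053 + 188 = 12552 days.
12552 mod 7 = 1, so 1 day before Wednesday is Tuesday.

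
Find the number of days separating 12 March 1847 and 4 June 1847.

March 1847: 31 − 12 = 19 days remain.
Then April (30), May (31): 30 + 31 = 61 days.
June 1–4, 1847: 4 days.
Total: 19 + 61 + 4 = 84 days.

84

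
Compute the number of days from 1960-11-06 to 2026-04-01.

From November 6, 1960 to November 6, 2025: 65 years, of which 16 contain a Feb 29 — 49×365 + 16×366 = 23741 days.
(2000 is a leap year (divisible by 400).)
November 2025: 30 − 6 = 24 days remain.
Then December (31), January (31), February 2026 (28), March (31): 31 + 31 + 28 + 31 = 121 days.
April 1, 2026: 1 day.
Residual: 146 days.
Total: 23887 days.

23887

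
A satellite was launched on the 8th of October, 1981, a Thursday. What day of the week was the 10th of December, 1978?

Count forward from the earlier date (December 10, 1978) to the later (October 8, 1981):
December 10, 1978 → December 10, 1979: 365 days.
December 10, 1979 → December 10, 1980: 366 days (1980 is a leap year).
December 1980: 31 − 10 = 21 days remain.
Then 9 full months totalling 273 days.
October 1–8, 1981: 8 days.
Residual: 302 days.
Total: 1033 days.
1033 mod 7 = 4, so 4 days before Thursday is Sunday.

Sunday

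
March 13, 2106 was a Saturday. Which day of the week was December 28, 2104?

Sunday

Count forward from the earlier date (December 28, 2104) to the later (March 13, 2106):
Day-of-year of December 28, 2104: 363.
Day-of-year of March 13, 2106: 72.
2104 has 366 days, so 366 − 363 = 3 days remain in 2104.
Full years: 2105: 365. Sum = 365.
Total: 3 + 365 + 72 = 440 days.
440 mod 7 = 6, so 6 days before Saturday is Sunday.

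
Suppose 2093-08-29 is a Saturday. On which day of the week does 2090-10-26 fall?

Thursday

Count forward from the earlier date (October 26, 2090) to the later (August 29, 2093):
October 26, 2090 → October 26, 2091: 365 days.
October 26, 2091 → October 26, 2092: 366 days (2092 is a leap year).
October 2092: 31 − 26 = 5 days remain.
Then 9 full months totalling 273 days.
August 1–29, 2093: 29 days.
Residual: 307 days.
Total: 1038 days.
1038 mod 7 = 2, so 2 days before Saturday is Thursday.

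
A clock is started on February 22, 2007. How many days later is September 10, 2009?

February 22, 2007 → February 22, 2008: 365 days.
February 22, 2008 → February 22, 2009: 366 days (2008 is a leap year).
February 2009: 28 − 22 = 6 days remain (2009 is not a leap year, so February has 28 days).
Then March (31), April (30), May (31), June (30), July (31), August (31): 31 + 30 + 31 + 30 + 31 + 31 = 184 days.
September 1–10, 2009: 10 days.
Residual: 200 days.
Total: 931 days.

931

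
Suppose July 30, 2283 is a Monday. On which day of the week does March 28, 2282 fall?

Count forward from the earlier date (March 28, 2282) to the later (July 30, 2283):
Day-of-year of March 28, 2282: 87.
Day-of-year of July 30, 2283: 211.
2282 has 365 days, so 365 − 87 = 278 days remain in 2282.
Total: 278 + 211 = 489 days.
489 mod 7 = 6, so 6 days before Monday is Tuesday.

Tuesday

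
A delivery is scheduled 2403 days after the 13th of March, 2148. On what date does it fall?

the 11th of October, 2154

Count 2403 days after March 13, 2148:
Day-of-year of March 13, 2148: 73.
Day-of-year of October 11, 2154: 284.
2148 has 366 days, so 366 − 73 = 293 days remain in 2148.
Full years: 2149: 365; 2150: 365; 2151: 365; 2152: 366; 2153: 365. Sum = 1826.
Total: 293 + 1826 + 284 = 2403 days.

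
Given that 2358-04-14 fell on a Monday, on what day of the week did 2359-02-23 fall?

April 2358: 30 − 14 = 16 days remain.
Then 9 full months totalling 276 days.
February 1–23, 2359: 23 days (2359 is not a leap year).
Residual: 315 days.
Total: 315 days.
315 is a multiple of 7, so 2359-02-23 falls on the same weekday: Monday.

Monday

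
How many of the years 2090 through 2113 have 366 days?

Years divisible by 4 in [2090, 2113]: 2092, 2096, 2100, 2104, 2108, 2112.
Of these, 2100 is divisible by 100 but not 400, so not leap.
Leap years: 6 − 1 = 5.

5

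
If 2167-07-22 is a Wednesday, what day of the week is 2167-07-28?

Within July 2167: 28 − 22 = 6 days.
6 mod 7 = 6, so 6 days after Wednesday is Tuesday.

Tuesday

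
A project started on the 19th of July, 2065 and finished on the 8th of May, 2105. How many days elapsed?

From July 19, 2065 to July 19, 2104: 39 years, of which 9 contain a Feb 29 — 30×365 + 9×366 = 14244 days.
(2100 is not a leap year (divisible by 100 but not 400).)
July 2104: 31 − 19 = 12 days remain.
Then 9 full months totalling 273 days.
May 1–8, 2105: 8 days.
Residual: 293 days.
Total: 14537 days.

14537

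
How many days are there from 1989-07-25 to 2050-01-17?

From July 25, 1989 to July 25, 2049: 60 years, of which 15 contain a Feb 29 — 45×365 + 15×366 = 21915 days.
(2000 is a leap year (divisible by 400).)
July 2049: 31 − 25 = 6 days remain.
Then August (31), September (30), October (31), November (30), December (31): 31 + 30 + 31 + 30 + 31 = 153 days.
January 1–17, 2050: 17 days.
Residual: 176 days.
Total: 22091 days.

22091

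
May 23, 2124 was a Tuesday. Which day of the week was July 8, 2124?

Saturday

May 2124: 31 − 23 = 8 days remain.
Then June (30): 30 days.
July 1–8, 2124: 8 days.
Total: 8 + 30 + 8 = 46 days.
46 mod 7 = 4, so 4 days after Tuesday is Saturday.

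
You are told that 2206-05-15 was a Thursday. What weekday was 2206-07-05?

May 2206: 31 − 15 = 16 days remain.
Then June (30): 30 days.
July 1–5, 2206: 5 days.
Total: 16 + 30 + 5 = 51 days.
51 mod 7 = 2, so 2 days after Thursday is Saturday.

Saturday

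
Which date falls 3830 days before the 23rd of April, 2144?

the 28th of October, 2133

Count 3830 days before April 23, 2144:
Day-of-year of October 28, 2133: 301.
Day-of-year of April 23, 2144: 114.
2133 has 365 days, so 365 − 301 = 64 days remain in 2133.
Full years 2134–2143: 8 common + 2 leap = 8×365 + 2×366 = 3652 days.
Total: 64 + 3652 + 114 = 3830 days.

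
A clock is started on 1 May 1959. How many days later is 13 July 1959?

May 1959: 31 − 1 = 30 days remain.
Then June (30): 30 days.
July 1–13, 1959: 13 days.
Total: 30 + 30 + 13 = 73 days.

73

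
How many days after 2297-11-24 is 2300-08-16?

995

Day-of-year of November 24, 2297: 328.
Day-of-year of August 16, 2300: 228.
2297 has 365 days, so 365 − 328 = 37 days remain in 2297.
Full years: 2298: 365; 2299: 365. Sum = 730.
Total: 37 + 730 + 228 = 995 days.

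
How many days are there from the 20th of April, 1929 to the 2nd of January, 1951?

From April 20, 1929 to April 20, 1950: 21 years, of which 5 contain a Feb 29 — 16×365 + 5×366 = 7670 days.
April 1950: 30 − 20 = 10 days remain.
Then May (31), June (30), July (31), August (31), September (30), October (31), November (30), December (31): 31 + 30 + 31 + 31 + 30 + 31 + 30 + 31 = 245 days.
January 1–2, 1951: 2 days.
Residual: 257 days.
Total: 7927 days.

7927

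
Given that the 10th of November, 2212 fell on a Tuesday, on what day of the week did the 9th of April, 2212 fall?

Count forward from the earlier date (April 9, 2212) to the later (November 10, 2212):
April 2212: 30 − 9 = 21 days remain.
Then May (31), June (30), July (31), August (31), September (30), October (31): 31 + 30 + 31 + 31 + 30 + 31 = 184 days.
November 1–10, 2212: 10 days.
Total: 21 + 184 + 10 = 215 days.
215 mod 7 = 5, so 5 days before Tuesday is Thursday.

Thursday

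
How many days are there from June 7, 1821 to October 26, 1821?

141

June 1821: 30 − 7 = 23 days remain.
Then July (31), August (31), September (30): 31 + 31 + 30 = 92 days.
October 1–26, 1821: 26 days.
Total: 23 + 92 + 26 = 141 days.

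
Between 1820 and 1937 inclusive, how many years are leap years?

29

Years divisible by 4: 1820, 1824, …, 1936 — 30 in all.
Of these, 1900 is divisible by 100 but not 400, so not leap.
Leap years: 30 − 1 = 29.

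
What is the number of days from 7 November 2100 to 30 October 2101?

November 2100: 30 − 7 = 23 days remain.
Then 10 full months totalling 304 days.
October 1–30, 2101: 30 days.
Total: 23 + 304 + 30 = 357 days.

357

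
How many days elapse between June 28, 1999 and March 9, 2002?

985

June 28, 1999 → June 28, 2000: 366 days (2000 is a leap year (divisible by 400)).
June 28, 2000 → June 28, 2001: 365 days.
June 2001: 30 − 28 = 2 days remain.
Then July (31), August (31), September (30), October (31), November (30), December (31), January (31), February 2002 (28): 31 + 31 + 30 + 31 + 30 + 31 + 31 + 28 = 243 days.
March 1–9, 2002: 9 days.
Residual: 254 days.
Total: 985 days.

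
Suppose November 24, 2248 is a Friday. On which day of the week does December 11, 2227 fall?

Tuesday

Count forward from the earlier date (December 11, 2227) to the later (November 24, 2248):
Day-of-year of December 11, 2227: 345.
Day-of-year of November 24, 2248: 329.
2227 has 365 days, so 365 − 345 = 20 days remain in 2227.
Full years 2228–2247: 15 common + 5 leap = 15×365 + 5×366 = 7305 days.
Total: 20 + 7305 + 329 = 7654 days.
7654 mod 7 = 3, so 3 days before Friday is Tuesday.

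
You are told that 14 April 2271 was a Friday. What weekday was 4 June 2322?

Sunday

From April 14, 2271 to April 14, 2322: 51 years, of which 12 contain a Feb 29 — 39×365 + 12×366 = 18627 days.
(2300 is not a leap year (divisible by 100 but not 400).)
April 2322: 30 − 14 = 16 days remain.
Then May (31): 31 days.
June 1–4, 2322: 4 days.
Residual: 51 days.
Total: 18678 days.
18678 mod 7 = 2, so 2 days after Friday is Sunday.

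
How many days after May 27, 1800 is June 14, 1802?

May 1800: 31 − 27 = 4 days remain.
Then 24 full months totalling 730 days.
June 1–14, 1802: 14 days.
Total: 4 + 730 + 14 = 748 days.

748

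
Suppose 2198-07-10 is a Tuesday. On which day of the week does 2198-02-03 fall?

Saturday

Count forward from the earlier date (February 3, 2198) to the later (July 10, 2198):
February 2198: 28 − 3 = 25 days remain (2198 is not a leap year, so February has 28 days).
Then March (31), April (30), May (31), June (30): 31 + 30 + 31 + 30 = 122 days.
July 1–10, 2198: 10 days.
Total: 25 + 122 + 10 = 157 days.
157 mod 7 = 3, so 3 days before Tuesday is Saturday.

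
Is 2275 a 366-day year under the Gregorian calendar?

2275 is not a leap year.

No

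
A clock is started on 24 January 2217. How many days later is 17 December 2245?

10554

Day-of-year of January 24, 2217: 24.
Day-of-year of December 17, 2245: 351.
2217 has 365 days, so 365 − 24 = 341 days remain in 2217.
Full years 2218–2244: 20 common + 7 leap = 20×365 + 7×366 = 9862 days.
Total: 341 + 9862 + 351 = 10554 days.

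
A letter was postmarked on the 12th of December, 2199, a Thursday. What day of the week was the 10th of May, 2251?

Day-of-year of December 12, 2199: 346.
Day-of-year of May 10, 2251: 130.
2199 has 365 days, so 365 − 346 = 19 days remain in 2199.
Full years 2200–2250: 39 common + 12 leap = 39×365 + 12×366 = 18627 days.
Total: 19 + 18627 + 130 = 18776 days.
18776 mod 7 = 2, so 2 days after Thursday is Saturday.

Saturday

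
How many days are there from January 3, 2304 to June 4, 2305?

518

January 2304: 31 − 3 = 28 days remain.
Then 16 full months totalling 486 days.
June 1–4, 2305: 4 days.
Total: 28 + 486 + 4 = 518 days.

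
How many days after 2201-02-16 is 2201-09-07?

203

February 2201: 28 − 16 = 12 days remain (2201 is not a leap year, so February has 28 days).
Then March (31), April (30), May (31), June (30), July (31), August (31): 31 + 30 + 31 + 30 + 31 + 31 = 184 days.
September 1–7, 2201: 7 days.
Total: 12 + 184 + 7 = 203 days.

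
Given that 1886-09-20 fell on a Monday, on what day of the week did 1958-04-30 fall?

Wednesday

From September 20, 1886 to September 20, 1957: 71 years, of which 17 contain a Feb 29 — 54×365 + 17×366 = 25932 days.
(1900 is not a leap year (divisible by 100 but not 400).)
September 1957: 30 − 20 = 10 days remain.
Then October (31), November (30), December (31), January (31), February 1958 (28), March (31): 31 + 30 + 31 + 31 + 28 + 31 = 182 days.
April 1–30, 1958: 30 days.
Residual: 222 days.
Total: 26154 days.
26154 mod 7 = 2, so 2 days after Monday is Wednesday.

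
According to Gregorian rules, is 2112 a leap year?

Yes

2112 is a leap year.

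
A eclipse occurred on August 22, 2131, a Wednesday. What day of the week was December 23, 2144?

Day-of-year of August 22, 2131: 234.
Day-of-year of December 23, 2144: 358.
2131 has 365 days, so 365 − 234 = 131 days remain in 2131.
Full years 2132–2143: 9 common + 3 leap = 9×365 + 3×366 = 4383 days.
Total: 131 + 4383 + 358 = 4872 days.
4872 is a multiple of 7, so December 23, 2144 falls on the same weekday: Wednesday.

Wednesday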